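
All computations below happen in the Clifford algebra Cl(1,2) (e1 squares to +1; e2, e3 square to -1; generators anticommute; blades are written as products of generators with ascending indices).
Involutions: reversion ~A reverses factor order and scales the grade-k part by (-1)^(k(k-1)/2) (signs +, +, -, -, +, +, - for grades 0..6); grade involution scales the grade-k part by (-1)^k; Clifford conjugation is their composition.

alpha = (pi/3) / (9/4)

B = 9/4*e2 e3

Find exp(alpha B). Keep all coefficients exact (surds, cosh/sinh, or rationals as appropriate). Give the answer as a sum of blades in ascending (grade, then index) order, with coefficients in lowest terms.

B^2 = (9/4)^2*(e2 e3)^2 = 81/16*(-1) = -81/16 (a basis 2-blade squares to minus the product of its generators' squares).
B^2 = -81/16 — since the square is negative, the closed form is circular: l = 9/4, alpha*l = pi/3, so exp(alpha B) = cos(pi/3) + (sin(pi/3)/(9/4))*B = 1/2 + (2*sqrt(3)/9)*B.
Answer: 1/2 + sqrt(3)/2*e2 e3


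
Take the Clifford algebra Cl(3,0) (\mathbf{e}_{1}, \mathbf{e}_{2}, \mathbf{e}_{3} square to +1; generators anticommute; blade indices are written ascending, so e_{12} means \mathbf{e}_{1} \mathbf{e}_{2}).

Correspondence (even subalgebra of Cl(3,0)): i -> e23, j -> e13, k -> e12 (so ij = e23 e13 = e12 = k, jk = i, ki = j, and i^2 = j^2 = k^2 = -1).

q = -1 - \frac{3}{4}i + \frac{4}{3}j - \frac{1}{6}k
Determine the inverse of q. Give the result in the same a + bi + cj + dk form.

In blades: q = -1 - \frac{1}{6} e_{12} + \frac{4}{3} e_{13} - \frac{3}{4} e_{23}.
With qbar = -1 + \frac{1}{6} e_{12} - \frac{4}{3} e_{13} + \frac{3}{4} e_{23} (scalar fixed, mapped units negated), q qbar = \frac{485}{144} (the sum of squared coefficients), so q^-1 = qbar / (\frac{485}{144}) = -\frac{144}{485} + \frac{24}{485} e_{12} - \frac{192}{485} e_{13} + \frac{108}{485} e_{23}; translating back:
Answer: -\frac{144}{485} + \frac{108}{485}i - \frac{192}{485}j + \frac{24}{485}k


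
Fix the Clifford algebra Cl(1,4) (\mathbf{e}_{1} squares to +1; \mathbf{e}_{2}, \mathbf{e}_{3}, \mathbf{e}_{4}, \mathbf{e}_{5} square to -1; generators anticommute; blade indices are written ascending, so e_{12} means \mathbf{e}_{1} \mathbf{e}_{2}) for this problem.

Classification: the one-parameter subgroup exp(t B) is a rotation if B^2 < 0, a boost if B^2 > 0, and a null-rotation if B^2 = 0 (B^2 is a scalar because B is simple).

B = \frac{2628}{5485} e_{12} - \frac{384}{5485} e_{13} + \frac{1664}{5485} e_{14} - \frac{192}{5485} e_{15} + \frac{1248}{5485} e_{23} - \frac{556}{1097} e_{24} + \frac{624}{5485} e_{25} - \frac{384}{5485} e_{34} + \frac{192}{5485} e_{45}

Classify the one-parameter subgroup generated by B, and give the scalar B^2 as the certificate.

B^2 term by term: the squares give (\frac{2628}{5485})^2*(e_{12})^2 + (-\frac{384}{5485})^2*(e_{13})^2 + (\frac{1664}{5485})^2*(e_{14})^2 + (-\frac{192}{5485})^2*(e_{15})^2 + (\frac{1248}{5485})^2*(e_{23})^2 + (-\frac{556}{1097})^2*(e_{24})^2 + (\frac{624}{5485})^2*(e_{25})^2 + (-\frac{384}{5485})^2*(e_{34})^2 + (\frac{192}{5485})^2*(e_{45})^2 = \frac{6906384}{30085225}*(+1) + \frac{147456}{30085225}*(+1) + \frac{2768896}{30085225}*(+1) + \frac{36864}{30085225}*(+1) + \frac{1557504}{30085225}*(-1) + \frac{309136}{1203409}*(-1) + \frac{389376}{30085225}*(-1) + \frac{147456}{30085225}*(-1) + \frac{36864}{30085225}*(-1) = 0 (each basis 2-blade squares to minus the product of its generators' squares); cross terms between blades sharing an index anticommute and cancel; the commuting (index-disjoint) pairs give grade-4 terms 2*c*c'*(blade product), which cancel blade by blade — e_{1234}: -\frac{2018304}{30085225} - \frac{427008}{6017045} + \frac{4153344}{30085225} = 0; e_{1235}: \frac{479232}{30085225} - \frac{479232}{30085225} = 0; e_{1245}: \frac{1009152}{30085225} - \frac{2076672}{30085225} + \frac{213504}{6017045} = 0; e_{1345}: -\frac{147456}{30085225} + \frac{147456}{30085225} = 0; e_{2345}: \frac{479232}{30085225} - \frac{479232}{30085225} = 0 — confirming B is simple. So B^2 = 0.
Answer: null-rotation, certificate B^2 = 0. No conjugation can change B^2 = 0; the sign gives the class.


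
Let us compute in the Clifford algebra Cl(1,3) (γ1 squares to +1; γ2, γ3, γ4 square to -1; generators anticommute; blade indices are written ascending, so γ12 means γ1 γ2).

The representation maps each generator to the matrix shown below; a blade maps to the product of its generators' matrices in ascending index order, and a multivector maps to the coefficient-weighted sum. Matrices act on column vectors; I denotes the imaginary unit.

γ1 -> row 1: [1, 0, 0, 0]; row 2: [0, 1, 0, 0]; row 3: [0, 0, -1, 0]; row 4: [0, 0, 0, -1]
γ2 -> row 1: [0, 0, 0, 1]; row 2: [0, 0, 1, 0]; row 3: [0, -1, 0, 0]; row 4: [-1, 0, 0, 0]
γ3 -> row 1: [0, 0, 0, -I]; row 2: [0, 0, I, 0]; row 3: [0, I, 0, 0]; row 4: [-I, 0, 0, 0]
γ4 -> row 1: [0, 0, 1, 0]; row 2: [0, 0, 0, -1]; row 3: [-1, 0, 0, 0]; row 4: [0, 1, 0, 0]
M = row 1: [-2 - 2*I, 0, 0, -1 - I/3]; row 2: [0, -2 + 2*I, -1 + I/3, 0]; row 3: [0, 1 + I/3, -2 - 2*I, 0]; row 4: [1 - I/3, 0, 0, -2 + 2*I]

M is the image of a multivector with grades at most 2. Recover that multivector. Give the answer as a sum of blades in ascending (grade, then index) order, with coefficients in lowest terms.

Method: the blade images are trace-orthogonal — tr(rho(e_A) rho(e_B)^-1) = 4 if A = B and 0 otherwise — and rho(e_A)^-1 = (e_A)^2 * rho(e_A) with (e_A)^2 = +1 or -1, so the coefficient of e_A in the preimage is (e_A)^2 * tr(M rho(e_A))/4.
Nonzero projections over blades of grade <= 2: 1: (1)^2 = +1, tr(M 1) = -8, coefficient -2; γ2: (γ2)^2 = -1, tr(M rho(γ2)) = 4, coefficient -1; γ3: (γ3)^2 = -1, tr(M rho(γ3)) = -4/3, coefficient 1/3; γ23: (γ23)^2 = -1, tr(M rho(γ23)) = -8, coefficient 2. Every other blade of grade <= 2 projects to 0.
Answer: -2 - γ2 + 1/3*γ3 + 2*γ23


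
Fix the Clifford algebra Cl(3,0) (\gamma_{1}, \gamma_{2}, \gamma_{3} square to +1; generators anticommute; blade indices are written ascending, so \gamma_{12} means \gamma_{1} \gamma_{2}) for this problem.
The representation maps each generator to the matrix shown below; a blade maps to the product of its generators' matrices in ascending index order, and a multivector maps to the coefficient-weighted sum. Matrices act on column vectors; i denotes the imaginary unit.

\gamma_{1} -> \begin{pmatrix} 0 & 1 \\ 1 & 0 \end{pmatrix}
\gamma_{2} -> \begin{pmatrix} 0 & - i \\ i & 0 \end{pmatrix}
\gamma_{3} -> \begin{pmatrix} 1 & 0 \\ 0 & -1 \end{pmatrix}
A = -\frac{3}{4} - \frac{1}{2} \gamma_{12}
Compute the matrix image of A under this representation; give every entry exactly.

Bivector images (products of the table entries): rho(\gamma_{12}) = rho(\gamma_{1})rho(\gamma_{2}) = \begin{pmatrix} i & 0 \\ 0 & - i \end{pmatrix}.
M = (-\frac{3}{4})*1 + (-\frac{1}{2})*rho(\gamma_{12}), summed entrywise (1 is the identity matrix):
Answer: \begin{pmatrix} - \frac{3}{4} - \frac{i}{2} & 0 \\ 0 & - \frac{3}{4} + \frac{i}{2} \end{pmatrix}


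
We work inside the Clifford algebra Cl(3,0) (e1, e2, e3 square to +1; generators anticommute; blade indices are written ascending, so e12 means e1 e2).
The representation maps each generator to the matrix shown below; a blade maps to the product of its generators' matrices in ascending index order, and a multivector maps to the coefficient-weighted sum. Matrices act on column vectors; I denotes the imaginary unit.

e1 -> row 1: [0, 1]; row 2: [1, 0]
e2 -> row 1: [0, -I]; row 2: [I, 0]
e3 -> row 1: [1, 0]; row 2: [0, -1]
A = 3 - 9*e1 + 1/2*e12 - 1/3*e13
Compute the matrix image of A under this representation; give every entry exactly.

Bivector images (products of the table entries): rho(e12) = rho(e1)rho(e2) = row 1: [I, 0]; row 2: [0, -I]; rho(e13) = rho(e1)rho(e3) = row 1: [0, -1]; row 2: [1, 0].
M = (3)*1 + (-9)*rho(e1) + (1/2)*rho(e12) + (-1/3)*rho(e13), summed entrywise (1 is the identity matrix):
Answer: row 1: [3 + I/2, -26/3]; row 2: [-28/3, 3 - I/2]


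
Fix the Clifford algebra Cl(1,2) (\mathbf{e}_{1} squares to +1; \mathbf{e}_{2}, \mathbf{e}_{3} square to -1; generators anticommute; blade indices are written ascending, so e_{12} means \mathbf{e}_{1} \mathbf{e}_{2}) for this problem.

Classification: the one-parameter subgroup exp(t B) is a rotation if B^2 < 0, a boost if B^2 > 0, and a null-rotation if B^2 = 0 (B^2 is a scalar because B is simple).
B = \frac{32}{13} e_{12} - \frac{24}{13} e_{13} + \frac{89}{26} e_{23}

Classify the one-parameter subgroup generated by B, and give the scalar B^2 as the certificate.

B^2 term by term: the squares give (\frac{32}{13})^2*(e_{12})^2 + (-\frac{24}{13})^2*(e_{13})^2 + (\frac{89}{26})^2*(e_{23})^2 = \frac{1024}{169}*(+1) + \frac{576}{169}*(+1) + \frac{7921}{676}*(-1) = -\frac{9}{4} (each basis 2-blade squares to minus the product of its generators' squares); cross terms between blades sharing an index anticommute and cancel. So B^2 = -\frac{9}{4}.
Answer: rotation, certificate B^2 = -\frac{9}{4}. Check the certificate: B^2 = -\frac{9}{4}, and that sign is decisive whatever form B takes.


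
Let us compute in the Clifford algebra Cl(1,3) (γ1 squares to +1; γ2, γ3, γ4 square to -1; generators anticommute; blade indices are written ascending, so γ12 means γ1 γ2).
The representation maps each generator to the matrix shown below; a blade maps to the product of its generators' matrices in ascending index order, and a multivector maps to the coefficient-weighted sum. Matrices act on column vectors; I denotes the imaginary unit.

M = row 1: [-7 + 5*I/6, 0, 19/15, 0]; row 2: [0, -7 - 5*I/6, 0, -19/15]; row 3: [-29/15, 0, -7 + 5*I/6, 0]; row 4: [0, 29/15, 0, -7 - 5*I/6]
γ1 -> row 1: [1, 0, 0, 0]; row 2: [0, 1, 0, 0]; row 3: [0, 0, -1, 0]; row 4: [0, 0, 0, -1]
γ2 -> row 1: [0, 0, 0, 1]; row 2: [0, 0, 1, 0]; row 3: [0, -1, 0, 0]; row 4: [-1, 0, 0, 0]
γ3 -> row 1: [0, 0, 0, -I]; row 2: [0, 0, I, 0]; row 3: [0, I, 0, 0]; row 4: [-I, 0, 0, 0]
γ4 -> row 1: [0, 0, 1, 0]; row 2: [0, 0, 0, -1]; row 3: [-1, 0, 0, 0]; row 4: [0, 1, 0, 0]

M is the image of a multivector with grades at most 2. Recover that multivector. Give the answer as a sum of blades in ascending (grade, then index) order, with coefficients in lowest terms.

Method: the blade images are trace-orthogonal — tr(rho(e_A) rho(e_B)^-1) = 4 if A = B and 0 otherwise — and rho(e_A)^-1 = (e_A)^2 * rho(e_A) with (e_A)^2 = +1 or -1, so the coefficient of e_A in the preimage is (e_A)^2 * tr(M rho(e_A))/4.
Nonzero projections over blades of grade <= 2: 1: (1)^2 = +1, tr(M 1) = -28, coefficient -7; γ4: (γ4)^2 = -1, tr(M rho(γ4)) = -32/5, coefficient 8/5; γ14: (γ14)^2 = +1, tr(M rho(γ14)) = -4/3, coefficient -1/3; γ23: (γ23)^2 = -1, tr(M rho(γ23)) = 10/3, coefficient -5/6. Every other blade of grade <= 2 projects to 0.
Answer: -7 + 8/5*γ4 - 1/3*γ14 - 5/6*γ23


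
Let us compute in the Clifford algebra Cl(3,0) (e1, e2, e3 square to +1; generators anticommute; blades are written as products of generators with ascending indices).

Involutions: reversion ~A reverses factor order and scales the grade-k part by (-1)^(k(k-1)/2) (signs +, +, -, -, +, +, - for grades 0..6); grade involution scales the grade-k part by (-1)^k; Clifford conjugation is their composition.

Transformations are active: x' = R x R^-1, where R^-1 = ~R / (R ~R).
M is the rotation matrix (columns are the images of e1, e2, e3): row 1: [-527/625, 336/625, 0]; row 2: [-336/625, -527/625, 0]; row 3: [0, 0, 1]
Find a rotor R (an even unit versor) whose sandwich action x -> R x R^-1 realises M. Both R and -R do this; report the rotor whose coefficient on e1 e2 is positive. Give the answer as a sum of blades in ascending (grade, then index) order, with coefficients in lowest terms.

Method: write R = a + b12*e1 e2 + b13*e1 e3 + b23*e2 e3 with a^2 + b12^2 + b13^2 + b23^2 = 1 (so R^-1 = ~R). Expanding the columns R e_j ~R gives tr M = 4a^2 - 1 and, from the antisymmetric part, M21 - M12 = -4a*b12, M13 - M31 = 4a*b13, M32 - M23 = -4a*b23.
Here tr M = -429/625, so a^2 = (1 + tr M)/4 = 49/625 and a = ±7/25. Taking a = 7/25: M21 - M12 = -672/625, M13 - M31 = 0, M32 - M23 = 0, giving b12 = 24/25, b13 = 0, b23 = 0, i.e. R = 7/25 + 24/25*e1 e2.
Its e1 e2 coefficient is already positive.
Answer: 7/25 + 24/25*e1 e2. Sheet selection: the two-to-one cover makes ±R indistinguishable at the matrix level (trace -429/625), so uniqueness comes from the required sign on e1 e2.


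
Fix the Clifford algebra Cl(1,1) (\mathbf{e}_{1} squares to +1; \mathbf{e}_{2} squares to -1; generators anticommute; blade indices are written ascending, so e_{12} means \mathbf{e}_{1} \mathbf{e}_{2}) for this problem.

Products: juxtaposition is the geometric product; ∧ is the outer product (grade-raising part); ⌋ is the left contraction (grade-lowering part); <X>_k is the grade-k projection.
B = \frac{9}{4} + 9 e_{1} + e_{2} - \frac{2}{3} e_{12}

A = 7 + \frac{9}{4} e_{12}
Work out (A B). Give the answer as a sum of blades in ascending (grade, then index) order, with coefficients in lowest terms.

step 1: \frac{57}{4} + \frac{243}{4} e_{1} - \frac{53}{4} e_{2} + \frac{19}{48} e_{12}
Answer: \frac{57}{4} + \frac{243}{4} e_{1} - \frac{53}{4} e_{2} + \frac{19}{48} e_{12}


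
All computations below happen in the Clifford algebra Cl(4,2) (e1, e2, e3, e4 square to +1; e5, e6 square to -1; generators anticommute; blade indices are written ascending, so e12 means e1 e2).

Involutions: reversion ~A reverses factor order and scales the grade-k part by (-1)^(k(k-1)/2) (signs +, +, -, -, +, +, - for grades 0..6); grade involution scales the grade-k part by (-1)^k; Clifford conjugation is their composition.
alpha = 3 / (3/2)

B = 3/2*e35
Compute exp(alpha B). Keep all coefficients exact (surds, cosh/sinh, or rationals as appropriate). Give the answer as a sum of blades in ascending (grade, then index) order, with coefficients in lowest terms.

B^2 = (3/2)^2*(e35)^2 = 9/4*(+1) = 9/4 (a basis 2-blade squares to minus the product of its generators' squares).
B^2 = 9/4 — hyperbolic case — the even/odd split gives cosh and sinh: l = 3/2, alpha*l = 3, so exp(alpha B) = cosh(3) + (sinh(3)/(3/2))*B = cosh(3) + (2*sinh(3)/3)*B.
Answer: cosh(3) + sinh(3)*e35


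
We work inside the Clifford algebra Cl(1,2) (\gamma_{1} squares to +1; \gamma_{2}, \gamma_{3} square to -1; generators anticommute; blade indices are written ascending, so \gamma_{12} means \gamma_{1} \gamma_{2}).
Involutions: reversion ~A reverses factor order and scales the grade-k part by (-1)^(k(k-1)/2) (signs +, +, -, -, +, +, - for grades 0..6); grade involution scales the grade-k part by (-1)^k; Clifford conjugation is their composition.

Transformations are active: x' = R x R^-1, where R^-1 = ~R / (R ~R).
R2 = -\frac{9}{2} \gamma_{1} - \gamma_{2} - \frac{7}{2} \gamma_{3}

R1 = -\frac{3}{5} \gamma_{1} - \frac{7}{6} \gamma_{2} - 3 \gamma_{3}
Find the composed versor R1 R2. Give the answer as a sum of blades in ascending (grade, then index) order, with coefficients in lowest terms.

Distribute over the terms of R1 (each basis-blade product reordered to ascending indices, repeated generators contracted through their squares):
(-\frac{3}{5} \gamma_{1}) R2 = \frac{27}{10} + \frac{3}{5} \gamma_{12} + \frac{21}{10} \gamma_{13}
(-\frac{7}{6} \gamma_{2}) R2 = -\frac{7}{6} - \frac{21}{4} \gamma_{12} + \frac{49}{12} \gamma_{23}
(-3 \gamma_{3}) R2 = -\frac{21}{2} - \frac{27}{2} \gamma_{13} - 3 \gamma_{23}
Summing the partial products and collecting blades:
Answer: -\frac{269}{30} - \frac{93}{20} \gamma_{12} - \frac{57}{5} \gamma_{13} + \frac{13}{12} \gamma_{23}


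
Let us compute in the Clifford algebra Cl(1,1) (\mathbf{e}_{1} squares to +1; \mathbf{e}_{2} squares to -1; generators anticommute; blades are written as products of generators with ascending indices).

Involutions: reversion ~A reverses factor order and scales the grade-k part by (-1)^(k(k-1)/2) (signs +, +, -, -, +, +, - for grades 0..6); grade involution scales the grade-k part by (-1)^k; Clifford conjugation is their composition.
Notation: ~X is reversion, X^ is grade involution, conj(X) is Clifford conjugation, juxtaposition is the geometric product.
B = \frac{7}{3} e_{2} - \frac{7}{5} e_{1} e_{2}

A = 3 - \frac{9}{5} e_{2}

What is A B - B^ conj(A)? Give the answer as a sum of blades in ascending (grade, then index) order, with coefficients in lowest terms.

first term: \frac{21}{5} + \frac{63}{25} e_{1} + 7 e_{2} - \frac{21}{5} e_{1} e_{2}
second term: \frac{21}{5} + \frac{63}{25} e_{1} - 7 e_{2} - \frac{21}{5} e_{1} e_{2}
Answer: 14 e_{2}


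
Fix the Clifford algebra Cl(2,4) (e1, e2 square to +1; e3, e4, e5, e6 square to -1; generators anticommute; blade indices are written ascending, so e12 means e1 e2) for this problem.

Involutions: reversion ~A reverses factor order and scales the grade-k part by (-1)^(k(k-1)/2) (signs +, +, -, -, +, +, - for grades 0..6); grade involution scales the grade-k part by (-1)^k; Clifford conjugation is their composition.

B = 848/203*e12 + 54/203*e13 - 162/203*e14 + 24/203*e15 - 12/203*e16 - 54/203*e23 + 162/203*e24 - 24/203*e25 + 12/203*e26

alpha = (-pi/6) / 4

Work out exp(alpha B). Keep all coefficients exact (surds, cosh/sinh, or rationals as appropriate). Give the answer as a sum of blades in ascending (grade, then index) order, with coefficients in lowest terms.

B^2 term by term: the squares give (848/203)^2*(e12)^2 + (54/203)^2*(e13)^2 + (-162/203)^2*(e14)^2 + (24/203)^2*(e15)^2 + (-12/203)^2*(e16)^2 + (-54/203)^2*(e23)^2 + (162/203)^2*(e24)^2 + (-24/203)^2*(e25)^2 + (12/203)^2*(e26)^2 = 719104/41209*(-1) + 2916/41209*(+1) + 26244/41209*(+1) + 576/41209*(+1) + 144/41209*(+1) + 2916/41209*(+1) + 26244/41209*(+1) + 576/41209*(+1) + 144/41209*(+1) = -16 (each basis 2-blade squares to minus the product of its generators' squares); cross terms between blades sharing an index anticommute and cancel; the commuting (index-disjoint) pairs give grade-4 terms 2*c*c'*(blade product), which cancel blade by blade — e1234: -17496/41209 + 17496/41209 = 0; e1235: 2592/41209 - 2592/41209 = 0; e1236: -1296/41209 + 1296/41209 = 0; e1245: -7776/41209 + 7776/41209 = 0; e1246: 3888/41209 - 3888/41209 = 0; e1256: -576/41209 + 576/41209 = 0 — confirming B is simple. So B^2 = -16.
B^2 = -16 — the series telescopes trigonometrically here: l = 4, alpha*l = -pi/6, so exp(alpha B) = cos(-pi/6) + (sin(-pi/6)/4)*B = sqrt(3)/2 + (-1/8)*B.
Answer: sqrt(3)/2 - 106/203*e12 - 27/812*e13 + 81/812*e14 - 3/203*e15 + 3/406*e16 + 27/812*e23 - 81/812*e24 + 3/203*e25 - 3/406*e26


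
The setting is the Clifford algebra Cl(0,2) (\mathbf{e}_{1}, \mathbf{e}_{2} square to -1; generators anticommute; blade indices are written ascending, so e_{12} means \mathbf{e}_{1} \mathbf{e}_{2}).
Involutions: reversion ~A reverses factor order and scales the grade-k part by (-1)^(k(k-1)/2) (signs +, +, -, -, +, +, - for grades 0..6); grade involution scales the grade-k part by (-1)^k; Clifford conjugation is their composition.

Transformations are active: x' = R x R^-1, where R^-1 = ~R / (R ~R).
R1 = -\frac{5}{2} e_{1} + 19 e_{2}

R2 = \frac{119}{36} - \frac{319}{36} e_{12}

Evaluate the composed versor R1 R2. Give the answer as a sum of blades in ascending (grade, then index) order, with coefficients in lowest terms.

Distribute over the terms of R1 (each basis-blade product reordered to ascending indices, repeated generators contracted through their squares):
(-\frac{5}{2} e_{1}) R2 = -\frac{595}{72} e_{1} - \frac{1595}{72} e_{2}
(19 e_{2}) R2 = -\frac{6061}{36} e_{1} + \frac{2261}{36} e_{2}
Summing the partial products and collecting blades:
Answer: -\frac{1413}{8} e_{1} + \frac{2927}{72} e_{2}


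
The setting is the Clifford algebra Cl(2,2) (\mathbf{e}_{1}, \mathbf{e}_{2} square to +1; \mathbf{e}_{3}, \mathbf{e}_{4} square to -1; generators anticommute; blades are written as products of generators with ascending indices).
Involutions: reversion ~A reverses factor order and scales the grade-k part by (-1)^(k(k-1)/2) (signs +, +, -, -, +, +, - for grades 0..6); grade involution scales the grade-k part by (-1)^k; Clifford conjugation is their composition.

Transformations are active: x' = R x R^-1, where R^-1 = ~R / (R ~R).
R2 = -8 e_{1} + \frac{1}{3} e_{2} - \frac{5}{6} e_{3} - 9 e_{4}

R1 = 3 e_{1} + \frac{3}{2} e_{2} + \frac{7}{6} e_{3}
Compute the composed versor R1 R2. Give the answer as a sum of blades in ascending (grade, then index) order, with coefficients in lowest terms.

Distribute over the terms of R1 (each basis-blade product reordered to ascending indices, repeated generators contracted through their squares):
(3 e_{1}) R2 = -24 + e_{1} e_{2} - \frac{5}{2} e_{1} e_{3} - 27 e_{1} e_{4}
(\frac{3}{2} e_{2}) R2 = \frac{1}{2} + 12 e_{1} e_{2} - \frac{5}{4} e_{2} e_{3} - \frac{27}{2} e_{2} e_{4}
(\frac{7}{6} e_{3}) R2 = \frac{35}{36} + \frac{28}{3} e_{1} e_{3} - \frac{7}{18} e_{2} e_{3} - \frac{21}{2} e_{3} e_{4}
Summing the partial products and collecting blades:
Answer: -\frac{811}{36} + 13 e_{1} e_{2} + \frac{41}{6} e_{1} e_{3} - 27 e_{1} e_{4} - \frac{59}{36} e_{2} e_{3} - \frac{27}{2} e_{2} e_{4} - \frac{21}{2} e_{3} e_{4}


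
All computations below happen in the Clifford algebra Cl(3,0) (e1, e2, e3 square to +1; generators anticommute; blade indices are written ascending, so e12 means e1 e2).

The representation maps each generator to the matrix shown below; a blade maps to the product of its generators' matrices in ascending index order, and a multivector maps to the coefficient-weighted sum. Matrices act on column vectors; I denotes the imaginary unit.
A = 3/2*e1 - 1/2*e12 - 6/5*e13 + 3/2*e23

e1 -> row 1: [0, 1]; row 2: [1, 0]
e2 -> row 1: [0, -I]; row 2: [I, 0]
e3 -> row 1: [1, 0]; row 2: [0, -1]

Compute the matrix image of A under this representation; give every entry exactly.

Bivector images (products of the table entries): rho(e12) = rho(e1)rho(e2) = row 1: [I, 0]; row 2: [0, -I]; rho(e13) = rho(e1)rho(e3) = row 1: [0, -1]; row 2: [1, 0]; rho(e23) = rho(e2)rho(e3) = row 1: [0, I]; row 2: [I, 0].
M = (3/2)*rho(e1) + (-1/2)*rho(e12) + (-6/5)*rho(e13) + (3/2)*rho(e23), summed entrywise:
Answer: row 1: [-I/2, 27/10 + 3*I/2]; row 2: [3/10 + 3*I/2, I/2]


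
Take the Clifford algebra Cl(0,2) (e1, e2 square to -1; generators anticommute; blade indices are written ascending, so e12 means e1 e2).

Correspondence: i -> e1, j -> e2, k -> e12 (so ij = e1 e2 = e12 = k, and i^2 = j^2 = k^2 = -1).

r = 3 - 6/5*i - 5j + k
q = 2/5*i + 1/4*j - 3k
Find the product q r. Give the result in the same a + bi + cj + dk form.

In blades: q = 2/5*e1 + 1/4*e2 - 3*e12, r = 3 - 6/5*e1 - 5*e2 + e12.
Distribute q over r term by term (generator squares from the signature, products reordered to ascending indices): (2/5*e1)*r = 12/25 + 6/5*e1 - 2/5*e2 - 2*e12; (1/4*e2)*r = 5/4 + 1/4*e1 + 3/4*e2 + 3/10*e12; (-3*e12)*r = 3 - 15*e1 + 18/5*e2 - 9*e12.
Sum: 473/100 - 271/20*e1 + 79/20*e2 - 107/10*e12; translating back through the correspondence:
Answer: 473/100 - 271/20*i + 79/20*j - 107/10*k


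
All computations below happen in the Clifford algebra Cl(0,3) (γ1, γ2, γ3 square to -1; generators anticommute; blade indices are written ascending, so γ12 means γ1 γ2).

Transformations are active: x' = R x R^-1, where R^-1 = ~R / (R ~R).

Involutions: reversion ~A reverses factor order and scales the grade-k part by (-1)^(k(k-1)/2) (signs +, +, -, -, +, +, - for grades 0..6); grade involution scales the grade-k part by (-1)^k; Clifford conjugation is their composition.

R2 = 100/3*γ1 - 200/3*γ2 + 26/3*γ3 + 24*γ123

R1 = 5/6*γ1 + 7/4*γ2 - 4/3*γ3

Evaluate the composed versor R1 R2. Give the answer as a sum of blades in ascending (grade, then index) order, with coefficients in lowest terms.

Distribute over the terms of R1 (each basis-blade product reordered to ascending indices, repeated generators contracted through their squares):
(5/6*γ1) R2 = -250/9 - 500/9*γ12 + 65/9*γ13 - 20*γ23
(7/4*γ2) R2 = 350/3 - 175/3*γ12 + 42*γ13 + 91/6*γ23
(-4/3*γ3) R2 = 104/9 + 32*γ12 + 400/9*γ13 - 800/9*γ23
Summing the partial products and collecting blades:
Answer: 904/9 - 737/9*γ12 + 281/3*γ13 - 1687/18*γ23


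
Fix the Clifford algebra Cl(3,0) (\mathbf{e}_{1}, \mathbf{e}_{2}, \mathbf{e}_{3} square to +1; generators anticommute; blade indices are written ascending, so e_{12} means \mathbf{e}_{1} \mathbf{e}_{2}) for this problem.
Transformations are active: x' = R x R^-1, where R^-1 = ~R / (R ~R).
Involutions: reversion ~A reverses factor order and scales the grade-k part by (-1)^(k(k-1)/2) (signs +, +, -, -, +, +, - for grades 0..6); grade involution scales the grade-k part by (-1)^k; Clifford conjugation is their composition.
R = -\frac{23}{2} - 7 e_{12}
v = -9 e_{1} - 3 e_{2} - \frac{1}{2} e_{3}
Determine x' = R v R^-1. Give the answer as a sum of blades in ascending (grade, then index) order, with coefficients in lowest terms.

~R = -\frac{23}{2} + 7 e_{12}, and R ~R = \frac{725}{4}, so R^-1 = ~R / (\frac{725}{4}).
R v = \frac{249}{2} e_{1} - \frac{57}{2} e_{2} + \frac{23}{4} e_{3} + \frac{7}{2} e_{123}
Answer: -\frac{4929}{725} e_{1} + \frac{4797}{725} e_{2} - \frac{1}{2} e_{3}


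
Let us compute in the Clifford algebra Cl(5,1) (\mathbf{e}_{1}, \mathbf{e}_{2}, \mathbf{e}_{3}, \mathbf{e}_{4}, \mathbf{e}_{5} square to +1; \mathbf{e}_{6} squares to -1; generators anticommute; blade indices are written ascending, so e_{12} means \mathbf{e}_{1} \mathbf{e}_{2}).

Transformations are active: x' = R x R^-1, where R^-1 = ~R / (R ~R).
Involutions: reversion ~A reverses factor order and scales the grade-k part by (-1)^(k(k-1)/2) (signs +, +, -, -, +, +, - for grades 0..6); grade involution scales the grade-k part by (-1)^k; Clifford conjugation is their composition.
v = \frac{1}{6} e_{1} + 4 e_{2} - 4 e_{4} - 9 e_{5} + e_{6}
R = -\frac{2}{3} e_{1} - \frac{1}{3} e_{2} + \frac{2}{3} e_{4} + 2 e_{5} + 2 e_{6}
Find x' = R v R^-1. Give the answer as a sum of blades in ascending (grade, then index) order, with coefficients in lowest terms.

~R = -\frac{2}{3} e_{1} - \frac{1}{3} e_{2} + \frac{2}{3} e_{4} + 2 e_{5} + 2 e_{6}, and R ~R = 1, so R^-1 = ~R / (1).
R v = -\frac{217}{9} - \frac{47}{18} e_{12} + \frac{23}{9} e_{14} + \frac{17}{3} e_{15} - e_{16} - \frac{4}{3} e_{24} - 5 e_{25} - \frac{25}{3} e_{26} + 2 e_{45} + \frac{26}{3} e_{46} + 20 e_{56}
Answer: \frac{1727}{54} e_{1} + \frac{326}{27} e_{2} - \frac{760}{27} e_{4} - \frac{787}{9} e_{5} - \frac{877}{9} e_{6}


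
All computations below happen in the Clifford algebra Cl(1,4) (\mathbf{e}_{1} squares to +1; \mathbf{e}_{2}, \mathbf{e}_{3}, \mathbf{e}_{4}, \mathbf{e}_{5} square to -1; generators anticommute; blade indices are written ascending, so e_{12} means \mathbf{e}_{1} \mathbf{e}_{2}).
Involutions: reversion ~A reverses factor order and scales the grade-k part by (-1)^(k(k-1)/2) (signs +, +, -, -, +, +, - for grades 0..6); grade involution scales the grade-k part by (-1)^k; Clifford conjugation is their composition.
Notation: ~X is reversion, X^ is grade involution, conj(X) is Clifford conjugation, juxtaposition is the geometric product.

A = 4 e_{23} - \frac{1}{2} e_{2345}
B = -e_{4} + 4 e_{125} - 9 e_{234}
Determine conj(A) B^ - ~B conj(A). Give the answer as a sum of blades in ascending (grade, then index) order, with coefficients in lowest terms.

first term: 36 e_{4} + \frac{9}{2} e_{5} - 2 e_{134} + 16 e_{135} - 4 e_{234} - \frac{1}{2} e_{235}
second term: 36 e_{4} - \frac{9}{2} e_{5} - 2 e_{134} - 16 e_{135} + 4 e_{234} - \frac{1}{2} e_{235}
Answer: 9 e_{5} + 32 e_{135} - 8 e_{234}


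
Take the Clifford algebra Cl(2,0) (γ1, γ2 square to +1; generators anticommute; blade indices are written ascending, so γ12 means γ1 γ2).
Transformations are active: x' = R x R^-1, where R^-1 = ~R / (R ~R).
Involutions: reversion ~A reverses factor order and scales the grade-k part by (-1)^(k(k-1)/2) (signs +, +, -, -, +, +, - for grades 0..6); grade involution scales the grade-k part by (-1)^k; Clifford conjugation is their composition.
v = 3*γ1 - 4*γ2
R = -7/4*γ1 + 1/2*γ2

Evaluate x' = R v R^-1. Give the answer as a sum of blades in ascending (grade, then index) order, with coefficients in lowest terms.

~R = -7/4*γ1 + 1/2*γ2, and R ~R = 53/16, so R^-1 = ~R / (53/16).
R v = -29/4 + 11/2*γ12
Answer: 247/53*γ1 + 96/53*γ2


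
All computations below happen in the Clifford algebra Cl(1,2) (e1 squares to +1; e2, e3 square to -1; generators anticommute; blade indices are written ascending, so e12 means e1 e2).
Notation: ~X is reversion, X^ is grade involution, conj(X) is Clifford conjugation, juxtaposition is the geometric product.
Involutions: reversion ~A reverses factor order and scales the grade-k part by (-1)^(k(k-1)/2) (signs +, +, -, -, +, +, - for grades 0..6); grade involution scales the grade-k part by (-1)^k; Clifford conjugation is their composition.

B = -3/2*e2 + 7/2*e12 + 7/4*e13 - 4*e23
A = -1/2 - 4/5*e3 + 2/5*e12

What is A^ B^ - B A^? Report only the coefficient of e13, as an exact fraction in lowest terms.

first term: 7/5 + 4/5*e1 - 79/20*e2 - 7/4*e12 + 29/40*e13 + 1/10*e23 + 14/5*e123
second term: 7/5 - 2*e1 + 79/20*e2 - 7/4*e12 - 99/40*e13 + 3/2*e23 + 14/5*e123
Answer: 16/5


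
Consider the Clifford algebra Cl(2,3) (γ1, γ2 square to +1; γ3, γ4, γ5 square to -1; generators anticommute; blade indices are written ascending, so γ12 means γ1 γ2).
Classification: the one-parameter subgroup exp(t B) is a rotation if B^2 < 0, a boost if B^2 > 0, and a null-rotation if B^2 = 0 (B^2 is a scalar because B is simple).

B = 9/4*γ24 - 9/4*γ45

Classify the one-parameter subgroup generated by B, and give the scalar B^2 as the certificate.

B^2 term by term: the squares give (9/4)^2*(γ24)^2 + (-9/4)^2*(γ45)^2 = 81/16*(+1) + 81/16*(-1) = 0 (each basis 2-blade squares to minus the product of its generators' squares); cross terms between blades sharing an index anticommute and cancel. So B^2 = 0.
Answer: null-rotation, certificate B^2 = 0. No conjugation can change B^2 = 0; the sign gives the class.


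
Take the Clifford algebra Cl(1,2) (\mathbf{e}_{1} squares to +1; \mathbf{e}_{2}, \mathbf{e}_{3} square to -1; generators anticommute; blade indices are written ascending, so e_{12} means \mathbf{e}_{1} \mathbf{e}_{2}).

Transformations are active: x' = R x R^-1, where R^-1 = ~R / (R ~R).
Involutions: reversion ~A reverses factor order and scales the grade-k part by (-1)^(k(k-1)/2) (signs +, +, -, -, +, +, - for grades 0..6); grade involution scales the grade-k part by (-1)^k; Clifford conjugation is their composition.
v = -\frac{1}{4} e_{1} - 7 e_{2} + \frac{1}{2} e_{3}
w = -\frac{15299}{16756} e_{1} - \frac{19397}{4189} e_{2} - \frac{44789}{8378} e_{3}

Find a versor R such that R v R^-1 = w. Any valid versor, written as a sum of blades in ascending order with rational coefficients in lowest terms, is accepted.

Construction: equal norms (both -\frac{787}{16}) license R = v + w = -\frac{4872}{4189} e_{1} - \frac{48720}{4189} e_{2} - \frac{20300}{4189} e_{3} — nothing changes along that direction, while (v - w)/2 changes sign, so v maps onto w.
Answer: -\frac{4872}{4189} e_{1} - \frac{48720}{4189} e_{2} - \frac{20300}{4189} e_{3}


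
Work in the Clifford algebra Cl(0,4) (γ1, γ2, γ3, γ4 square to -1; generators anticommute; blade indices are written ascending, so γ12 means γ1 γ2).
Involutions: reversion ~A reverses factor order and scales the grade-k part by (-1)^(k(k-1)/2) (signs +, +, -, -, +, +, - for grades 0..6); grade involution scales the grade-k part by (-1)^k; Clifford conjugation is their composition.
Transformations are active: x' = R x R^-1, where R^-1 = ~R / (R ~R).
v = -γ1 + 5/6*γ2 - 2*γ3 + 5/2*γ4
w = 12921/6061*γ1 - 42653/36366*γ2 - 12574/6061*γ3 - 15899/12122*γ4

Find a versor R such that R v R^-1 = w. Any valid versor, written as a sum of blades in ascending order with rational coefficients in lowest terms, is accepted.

R = v + w = 6860/6061*γ1 - 2058/6061*γ2 - 24696/6061*γ3 + 7203/6061*γ4 works: the equal norms (-215/18) guarantee its sandwich swaps v into w.
Answer: 6860/6061*γ1 - 2058/6061*γ2 - 24696/6061*γ3 + 7203/6061*γ4


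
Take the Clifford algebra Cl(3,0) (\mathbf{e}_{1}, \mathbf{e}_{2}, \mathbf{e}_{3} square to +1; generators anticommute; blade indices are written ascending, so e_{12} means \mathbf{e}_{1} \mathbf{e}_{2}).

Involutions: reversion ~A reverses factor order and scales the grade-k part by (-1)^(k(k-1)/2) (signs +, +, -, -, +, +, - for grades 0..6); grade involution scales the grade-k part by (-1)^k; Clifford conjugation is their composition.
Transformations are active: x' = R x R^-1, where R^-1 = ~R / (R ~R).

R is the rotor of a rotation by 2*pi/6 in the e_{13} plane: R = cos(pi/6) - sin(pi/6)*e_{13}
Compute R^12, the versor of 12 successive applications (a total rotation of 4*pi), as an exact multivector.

Half-angle bookkeeping: 12 applications in e_{13} add up to rotor phase 12*pi/6 = 2 \pi, so R^12 = cos(2 \pi) - sin(2 \pi)*e_{13}.
cos(2 \pi) = 1 and sin(2 \pi) = 0, so R^12 = 1. The total rotation 4*pi is 2 full turns, so every vector returns to itself, yet the rotor is +1, back on the identity sheet (an even number of 2*pi turns).
Answer: 1


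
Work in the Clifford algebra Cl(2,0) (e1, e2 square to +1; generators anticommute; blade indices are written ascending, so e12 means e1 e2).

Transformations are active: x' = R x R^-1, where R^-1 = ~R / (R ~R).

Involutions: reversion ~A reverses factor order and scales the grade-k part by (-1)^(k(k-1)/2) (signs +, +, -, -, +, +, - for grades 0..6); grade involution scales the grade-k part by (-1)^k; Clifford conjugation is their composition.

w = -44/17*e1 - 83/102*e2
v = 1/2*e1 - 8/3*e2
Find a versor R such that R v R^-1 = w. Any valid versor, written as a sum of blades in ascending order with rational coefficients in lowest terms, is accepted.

Key observation: q(v) = q(w) = 265/36 (sandwiches preserve the norm), so R = v + w = -71/34*e1 - 355/102*e2 works whenever it is invertible — the component of v along it is kept and (v - w)/2 reverses, sending v to w.
Answer: -71/34*e1 - 355/102*e2


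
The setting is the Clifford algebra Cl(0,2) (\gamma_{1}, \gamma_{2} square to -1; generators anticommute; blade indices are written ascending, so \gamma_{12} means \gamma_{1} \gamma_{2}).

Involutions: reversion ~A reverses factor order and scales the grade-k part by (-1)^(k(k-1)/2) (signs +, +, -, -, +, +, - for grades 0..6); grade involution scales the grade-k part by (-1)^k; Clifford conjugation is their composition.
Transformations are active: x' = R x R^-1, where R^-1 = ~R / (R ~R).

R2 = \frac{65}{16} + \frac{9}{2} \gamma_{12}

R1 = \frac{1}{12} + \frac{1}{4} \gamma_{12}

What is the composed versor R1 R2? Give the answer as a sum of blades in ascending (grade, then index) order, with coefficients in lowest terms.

Distribute over the terms of R1 (each basis-blade product reordered to ascending indices, repeated generators contracted through their squares):
(\frac{1}{12}) R2 = \frac{65}{192} + \frac{3}{8} \gamma_{12}
(\frac{1}{4} \gamma_{12}) R2 = -\frac{9}{8} + \frac{65}{64} \gamma_{12}
Summing the partial products and collecting blades:
Answer: -\frac{151}{192} + \frac{89}{64} \gamma_{12}


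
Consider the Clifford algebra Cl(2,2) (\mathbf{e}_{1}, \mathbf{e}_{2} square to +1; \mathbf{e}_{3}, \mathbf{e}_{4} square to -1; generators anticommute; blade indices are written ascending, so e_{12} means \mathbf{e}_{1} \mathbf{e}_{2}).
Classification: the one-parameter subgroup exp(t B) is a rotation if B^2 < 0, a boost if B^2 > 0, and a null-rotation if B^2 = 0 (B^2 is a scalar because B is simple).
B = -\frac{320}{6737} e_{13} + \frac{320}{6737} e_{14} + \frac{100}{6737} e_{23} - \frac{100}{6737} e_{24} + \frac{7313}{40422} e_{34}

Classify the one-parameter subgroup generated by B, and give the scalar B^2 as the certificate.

B^2 term by term: the squares give (-\frac{320}{6737})^2*(e_{13})^2 + (\frac{320}{6737})^2*(e_{14})^2 + (\frac{100}{6737})^2*(e_{23})^2 + (-\frac{100}{6737})^2*(e_{24})^2 + (\frac{7313}{40422})^2*(e_{34})^2 = \frac{102400}{45387169}*(+1) + \frac{102400}{45387169}*(+1) + \frac{10000}{45387169}*(+1) + \frac{10000}{45387169}*(+1) + \frac{53479969}{1633938084}*(-1) = -\frac{1}{36} (each basis 2-blade squares to minus the product of its generators' squares); cross terms between blades sharing an index anticommute and cancel; the commuting (index-disjoint) pairs give grade-4 terms 2*c*c'*(blade product), which cancel blade by blade — e_{1234}: -\frac{64000}{45387169} + \frac{64000}{45387169} = 0 — confirming B is simple. So B^2 = -\frac{1}{36}.
Answer: rotation, certificate B^2 = -\frac{1}{36}. Because -\frac{1}{36} is invariant under every versor sandwich, the classification follows from its sign alone.


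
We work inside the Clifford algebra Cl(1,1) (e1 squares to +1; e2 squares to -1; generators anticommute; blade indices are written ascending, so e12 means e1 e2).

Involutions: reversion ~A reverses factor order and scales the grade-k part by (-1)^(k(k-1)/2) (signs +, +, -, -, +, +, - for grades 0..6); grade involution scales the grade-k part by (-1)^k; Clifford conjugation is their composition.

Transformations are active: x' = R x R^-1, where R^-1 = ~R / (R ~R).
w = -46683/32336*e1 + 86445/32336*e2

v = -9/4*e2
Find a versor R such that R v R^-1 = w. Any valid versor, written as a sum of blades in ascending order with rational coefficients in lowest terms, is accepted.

Key observation: q(v) = q(w) = -81/16 (sandwiches preserve the norm), so R = v + w = -46683/32336*e1 + 13689/32336*e2 works whenever it is invertible — the component of v along it is kept and (v - w)/2 reverses, sending v to w.
Answer: -46683/32336*e1 + 13689/32336*e2


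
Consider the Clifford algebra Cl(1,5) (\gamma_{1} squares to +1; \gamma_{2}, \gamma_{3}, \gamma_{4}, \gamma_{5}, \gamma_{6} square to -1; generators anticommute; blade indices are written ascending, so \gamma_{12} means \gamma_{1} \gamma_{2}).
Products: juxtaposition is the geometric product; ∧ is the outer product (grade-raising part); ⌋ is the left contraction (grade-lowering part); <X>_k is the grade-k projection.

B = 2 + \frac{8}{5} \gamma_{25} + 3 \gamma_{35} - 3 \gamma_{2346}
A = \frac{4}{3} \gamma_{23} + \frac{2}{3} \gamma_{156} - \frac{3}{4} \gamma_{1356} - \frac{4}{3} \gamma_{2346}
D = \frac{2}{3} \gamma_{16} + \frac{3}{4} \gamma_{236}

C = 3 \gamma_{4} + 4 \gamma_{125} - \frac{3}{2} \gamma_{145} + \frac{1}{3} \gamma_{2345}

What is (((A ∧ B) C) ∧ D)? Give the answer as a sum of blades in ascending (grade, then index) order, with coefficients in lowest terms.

step 1: \frac{8}{3} \gamma_{23} + \frac{4}{3} \gamma_{156} - \frac{3}{2} \gamma_{1356} - \frac{8}{3} \gamma_{2346}
step 2: \frac{16}{3} \gamma_{26} - \frac{8}{9} \gamma_{45} - 2 \gamma_{46} - \frac{8}{9} \gamma_{56} + \frac{32}{3} \gamma_{135} + 8 \gamma_{234} - 14 \gamma_{236} - \frac{9}{4} \gamma_{346} - \frac{1}{2} \gamma_{1246} + 4 \gamma_{1456} - 4 \gamma_{12345} + \frac{4}{9} \gamma_{12346} - 4 \gamma_{12356} + \frac{37}{6} \gamma_{13456}
step 3: -\frac{16}{27} \gamma_{1456} - \frac{16}{3} \gamma_{12346} - \frac{2}{3} \gamma_{23456}
Answer: -\frac{16}{27} \gamma_{1456} - \frac{16}{3} \gamma_{12346} - \frac{2}{3} \gamma_{23456}


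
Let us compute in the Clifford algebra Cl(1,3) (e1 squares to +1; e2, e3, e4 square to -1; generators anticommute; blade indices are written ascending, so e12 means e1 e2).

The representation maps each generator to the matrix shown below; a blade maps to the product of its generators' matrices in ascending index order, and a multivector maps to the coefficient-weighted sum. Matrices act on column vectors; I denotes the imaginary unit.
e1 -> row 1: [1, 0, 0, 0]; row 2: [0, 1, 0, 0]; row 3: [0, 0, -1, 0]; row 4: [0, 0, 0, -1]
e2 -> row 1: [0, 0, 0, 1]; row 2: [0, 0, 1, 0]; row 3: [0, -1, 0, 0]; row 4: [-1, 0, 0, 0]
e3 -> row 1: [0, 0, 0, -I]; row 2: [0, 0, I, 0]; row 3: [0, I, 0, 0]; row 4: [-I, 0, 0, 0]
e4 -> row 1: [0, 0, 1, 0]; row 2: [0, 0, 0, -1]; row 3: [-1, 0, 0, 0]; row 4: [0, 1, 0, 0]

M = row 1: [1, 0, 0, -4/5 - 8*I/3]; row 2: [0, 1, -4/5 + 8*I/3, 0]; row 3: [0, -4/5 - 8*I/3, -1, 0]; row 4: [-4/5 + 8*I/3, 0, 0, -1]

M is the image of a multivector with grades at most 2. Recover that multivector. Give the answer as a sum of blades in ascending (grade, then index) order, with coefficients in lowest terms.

Method: the blade images are trace-orthogonal — tr(rho(e_A) rho(e_B)^-1) = 4 if A = B and 0 otherwise — and rho(e_A)^-1 = (e_A)^2 * rho(e_A) with (e_A)^2 = +1 or -1, so the coefficient of e_A in the preimage is (e_A)^2 * tr(M rho(e_A))/4.
Nonzero projections over blades of grade <= 2: e1: (e1)^2 = +1, tr(M rho(e1)) = 4, coefficient 1; e12: (e12)^2 = +1, tr(M rho(e12)) = -16/5, coefficient -4/5; e13: (e13)^2 = +1, tr(M rho(e13)) = 32/3, coefficient 8/3. Every other blade of grade <= 2 projects to 0.
Answer: e1 - 4/5*e12 + 8/3*e13
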